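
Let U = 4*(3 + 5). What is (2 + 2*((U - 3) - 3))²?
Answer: 2916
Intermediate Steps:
U = 32 (U = 4*8 = 32)
(2 + 2*((U - 3) - 3))² = (2 + 2*((32 - 3) - 3))² = (2 + 2*(29 - 3))² = (2 + 2*26)² = (2 + 52)² = 54² = 2916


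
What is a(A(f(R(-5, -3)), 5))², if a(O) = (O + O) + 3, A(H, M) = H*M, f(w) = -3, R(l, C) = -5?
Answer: 729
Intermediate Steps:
a(O) = 3 + 2*O (a(O) = 2*O + 3 = 3 + 2*O)
a(A(f(R(-5, -3)), 5))² = (3 + 2*(-3*5))² = (3 + 2*(-15))² = (3 - 30)² = (-27)² = 729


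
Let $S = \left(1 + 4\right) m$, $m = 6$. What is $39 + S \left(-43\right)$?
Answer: $-1251$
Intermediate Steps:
$S = 30$ ($S = \left(1 + 4\right) 6 = 5 \cdot 6 = 30$)
$39 + S \left(-43\right) = 39 + 30 \left(-43\right) = 39 - 1290 = -1251$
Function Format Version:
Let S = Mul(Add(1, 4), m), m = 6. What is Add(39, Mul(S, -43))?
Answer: -1251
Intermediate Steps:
S = 30 (S = Mul(Add(1, 4), 6) = Mul(5, 6) = 30)
Add(39, Mul(S, -43)) = Add(39, Mul(30, -43)) = Add(39, -1290) = -1251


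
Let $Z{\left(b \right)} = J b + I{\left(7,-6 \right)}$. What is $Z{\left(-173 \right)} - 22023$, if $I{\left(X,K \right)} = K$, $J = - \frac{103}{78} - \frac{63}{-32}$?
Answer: $- \frac{27632149}{1248} \approx -22141.0$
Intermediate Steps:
$J = \frac{809}{1248}$ ($J = \left(-103\right) \frac{1}{78} - - \frac{63}{32} = - \frac{103}{78} + \frac{63}{32} = \frac{809}{1248} \approx 0.64824$)
$Z{\left(b \right)} = -6 + \frac{809 b}{1248}$ ($Z{\left(b \right)} = \frac{809 b}{1248} - 6 = -6 + \frac{809 b}{1248}$)
$Z{\left(-173 \right)} - 22023 = \left(-6 + \frac{809}{1248} \left(-173\right)\right) - 22023 = \left(-6 - \frac{139957}{1248}\right) - 22023 = - \frac{147445}{1248} - 22023 = - \frac{27632149}{1248}$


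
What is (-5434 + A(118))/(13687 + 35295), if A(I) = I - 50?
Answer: -2683/24491 ≈ -0.10955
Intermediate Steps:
A(I) = -50 + I
(-5434 + A(118))/(13687 + 35295) = (-5434 + (-50 + 118))/(13687 + 35295) = (-5434 + 68)/48982 = -5366*1/48982 = -2683/24491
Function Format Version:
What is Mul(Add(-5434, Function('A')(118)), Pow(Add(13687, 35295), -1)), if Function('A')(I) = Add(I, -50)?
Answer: Rational(-2683, 24491) ≈ -0.10955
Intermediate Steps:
Function('A')(I) = Add(-50, I)
Mul(Add(-5434, Function('A')(118)), Pow(Add(13687, 35295), -1)) = Mul(Add(-5434, Add(-50, 118)), Pow(Add(13687, 35295), -1)) = Mul(Add(-5434, 68), Pow(48982, -1)) = Mul(-5366, Rational(1, 48982)) = Rational(-2683, 24491)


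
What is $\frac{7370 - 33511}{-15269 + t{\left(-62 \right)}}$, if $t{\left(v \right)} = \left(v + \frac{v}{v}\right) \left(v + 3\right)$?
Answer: $\frac{26141}{11670} \approx 2.24$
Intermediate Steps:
$t{\left(v \right)} = \left(1 + v\right) \left(3 + v\right)$ ($t{\left(v \right)} = \left(v + 1\right) \left(3 + v\right) = \left(1 + v\right) \left(3 + v\right)$)
$\frac{7370 - 33511}{-15269 + t{\left(-62 \right)}} = \frac{7370 - 33511}{-15269 + \left(3 + \left(-62\right)^{2} + 4 \left(-62\right)\right)} = - \frac{26141}{-15269 + \left(3 + 3844 - 248\right)} = - \frac{26141}{-15269 + 3599} = - \frac{26141}{-11670} = \left(-26141\right) \left(- \frac{1}{11670}\right) = \frac{26141}{11670}$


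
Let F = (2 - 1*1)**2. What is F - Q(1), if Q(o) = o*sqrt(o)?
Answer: 0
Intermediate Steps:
F = 1 (F = (2 - 1)**2 = 1**2 = 1)
Q(o) = o**(3/2)
F - Q(1) = 1 - 1**(3/2) = 1 - 1*1 = 1 - 1 = 0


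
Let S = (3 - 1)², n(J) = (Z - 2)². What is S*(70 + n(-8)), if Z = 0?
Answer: 296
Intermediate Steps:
n(J) = 4 (n(J) = (0 - 2)² = (-2)² = 4)
S = 4 (S = 2² = 4)
S*(70 + n(-8)) = 4*(70 + 4) = 4*74 = 296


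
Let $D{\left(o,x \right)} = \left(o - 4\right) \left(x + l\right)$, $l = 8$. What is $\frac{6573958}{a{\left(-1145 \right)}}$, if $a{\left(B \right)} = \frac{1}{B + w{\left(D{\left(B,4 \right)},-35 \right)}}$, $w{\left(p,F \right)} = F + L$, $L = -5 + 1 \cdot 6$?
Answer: $-7750696482$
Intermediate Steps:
$D{\left(o,x \right)} = \left(-4 + o\right) \left(8 + x\right)$ ($D{\left(o,x \right)} = \left(o - 4\right) \left(x + 8\right) = \left(-4 + o\right) \left(8 + x\right)$)
$L = 1$ ($L = -5 + 6 = 1$)
$w{\left(p,F \right)} = 1 + F$ ($w{\left(p,F \right)} = F + 1 = 1 + F$)
$a{\left(B \right)} = \frac{1}{-34 + B}$ ($a{\left(B \right)} = \frac{1}{B + \left(1 - 35\right)} = \frac{1}{B - 34} = \frac{1}{-34 + B}$)
$\frac{6573958}{a{\left(-1145 \right)}} = \frac{6573958}{\frac{1}{-34 - 1145}} = \frac{6573958}{\frac{1}{-1179}} = \frac{6573958}{- \frac{1}{1179}} = 6573958 \left(-1179\right) = -7750696482$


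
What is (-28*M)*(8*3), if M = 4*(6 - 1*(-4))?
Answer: -26880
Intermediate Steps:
M = 40 (M = 4*(6 + 4) = 4*10 = 40)
(-28*M)*(8*3) = (-28*40)*(8*3) = -1120*24 = -26880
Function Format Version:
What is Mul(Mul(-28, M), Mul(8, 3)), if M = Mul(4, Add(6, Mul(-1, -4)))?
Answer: -26880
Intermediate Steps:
M = 40 (M = Mul(4, Add(6, 4)) = Mul(4, 10) = 40)
Mul(Mul(-28, M), Mul(8, 3)) = Mul(Mul(-28, 40), Mul(8, 3)) = Mul(-1120, 24) = -26880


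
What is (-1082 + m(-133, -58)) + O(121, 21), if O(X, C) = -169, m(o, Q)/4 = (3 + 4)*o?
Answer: -4975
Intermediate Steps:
m(o, Q) = 28*o (m(o, Q) = 4*((3 + 4)*o) = 4*(7*o) = 28*o)
(-1082 + m(-133, -58)) + O(121, 21) = (-1082 + 28*(-133)) - 169 = (-1082 - 3724) - 169 = -4806 - 169 = -4975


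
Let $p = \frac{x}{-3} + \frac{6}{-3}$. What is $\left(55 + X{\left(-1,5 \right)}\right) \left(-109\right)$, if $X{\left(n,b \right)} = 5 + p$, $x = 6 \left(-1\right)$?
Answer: $-6540$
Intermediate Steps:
$x = -6$
$p = 0$ ($p = - \frac{6}{-3} + \frac{6}{-3} = \left(-6\right) \left(- \frac{1}{3}\right) + 6 \left(- \frac{1}{3}\right) = 2 - 2 = 0$)
$X{\left(n,b \right)} = 5$ ($X{\left(n,b \right)} = 5 + 0 = 5$)
$\left(55 + X{\left(-1,5 \right)}\right) \left(-109\right) = \left(55 + 5\right) \left(-109\right) = 60 \left(-109\right) = -6540$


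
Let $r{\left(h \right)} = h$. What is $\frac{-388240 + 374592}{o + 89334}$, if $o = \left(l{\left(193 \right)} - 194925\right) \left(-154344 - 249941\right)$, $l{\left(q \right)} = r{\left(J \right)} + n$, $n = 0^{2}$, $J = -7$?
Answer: $- \frac{6824}{39404086477} \approx -1.7318 \cdot 10^{-7}$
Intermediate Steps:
$n = 0$
$l{\left(q \right)} = -7$ ($l{\left(q \right)} = -7 + 0 = -7$)
$o = 78808083620$ ($o = \left(-7 - 194925\right) \left(-154344 - 249941\right) = \left(-194932\right) \left(-404285\right) = 78808083620$)
$\frac{-388240 + 374592}{o + 89334} = \frac{-388240 + 374592}{78808083620 + 89334} = - \frac{13648}{78808172954} = \left(-13648\right) \frac{1}{78808172954} = - \frac{6824}{39404086477}$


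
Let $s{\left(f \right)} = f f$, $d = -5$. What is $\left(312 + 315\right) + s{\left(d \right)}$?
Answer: $652$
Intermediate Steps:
$s{\left(f \right)} = f^{2}$
$\left(312 + 315\right) + s{\left(d \right)} = \left(312 + 315\right) + \left(-5\right)^{2} = 627 + 25 = 652$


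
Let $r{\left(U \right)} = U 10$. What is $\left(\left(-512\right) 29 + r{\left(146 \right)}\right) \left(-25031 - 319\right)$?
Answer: $339385800$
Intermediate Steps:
$r{\left(U \right)} = 10 U$
$\left(\left(-512\right) 29 + r{\left(146 \right)}\right) \left(-25031 - 319\right) = \left(\left(-512\right) 29 + 10 \cdot 146\right) \left(-25031 - 319\right) = \left(-14848 + 1460\right) \left(-25350\right) = \left(-13388\right) \left(-25350\right) = 339385800$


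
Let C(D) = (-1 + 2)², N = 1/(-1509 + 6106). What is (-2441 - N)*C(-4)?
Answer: -11221278/4597 ≈ -2441.0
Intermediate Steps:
N = 1/4597 ≈ 0.00021753
C(D) = 1 (C(D) = 1² = 1)
(-2441 - N)*C(-4) = (-2441 - 1*1/4597)*1 = (-2441 - 1/4597)*1 = -11221278/4597*1 = -11221278/4597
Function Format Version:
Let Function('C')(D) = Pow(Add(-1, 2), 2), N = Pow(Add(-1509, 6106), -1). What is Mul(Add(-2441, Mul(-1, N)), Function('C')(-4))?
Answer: Rational(-11221278, 4597) ≈ -2441.0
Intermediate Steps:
N = Rational(1, 4597) (N = Pow(4597, -1) = Rational(1, 4597) ≈ 0.00021753)
Function('C')(D) = 1 (Function('C')(D) = Pow(1, 2) = 1)
Mul(Add(-2441, Mul(-1, N)), Function('C')(-4)) = Mul(Add(-2441, Mul(-1, Rational(1, 4597))), 1) = Mul(Add(-2441, Rational(-1, 4597)), 1) = Mul(Rational(-11221278, 4597), 1) = Rational(-11221278, 4597)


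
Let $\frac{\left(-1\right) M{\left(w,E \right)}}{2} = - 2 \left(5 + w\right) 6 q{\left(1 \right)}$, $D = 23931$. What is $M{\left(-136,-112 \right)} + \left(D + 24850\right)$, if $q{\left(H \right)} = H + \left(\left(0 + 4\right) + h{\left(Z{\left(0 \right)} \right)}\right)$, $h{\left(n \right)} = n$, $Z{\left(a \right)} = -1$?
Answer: $36205$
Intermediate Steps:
$q{\left(H \right)} = 3 + H$ ($q{\left(H \right)} = H + \left(\left(0 + 4\right) - 1\right) = H + \left(4 - 1\right) = H + 3 = 3 + H$)
$M{\left(w,E \right)} = 480 + 96 w$ ($M{\left(w,E \right)} = - 2 - 2 \left(5 + w\right) 6 \left(3 + 1\right) = - 2 - 2 \left(30 + 6 w\right) 4 = - 2 \left(-60 - 12 w\right) 4 = - 2 \left(-240 - 48 w\right) = 480 + 96 w$)
$M{\left(-136,-112 \right)} + \left(D + 24850\right) = \left(480 + 96 \left(-136\right)\right) + \left(23931 + 24850\right) = \left(480 - 13056\right) + 48781 = -12576 + 48781 = 36205$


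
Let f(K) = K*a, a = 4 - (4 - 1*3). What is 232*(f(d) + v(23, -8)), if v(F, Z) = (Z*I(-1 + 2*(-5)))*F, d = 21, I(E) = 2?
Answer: -70760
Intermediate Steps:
a = 3 (a = 4 - (4 - 3) = 4 - 1*1 = 4 - 1 = 3)
f(K) = 3*K (f(K) = K*3 = 3*K)
v(F, Z) = 2*F*Z (v(F, Z) = (Z*2)*F = (2*Z)*F = 2*F*Z)
232*(f(d) + v(23, -8)) = 232*(3*21 + 2*23*(-8)) = 232*(63 - 368) = 232*(-305) = -70760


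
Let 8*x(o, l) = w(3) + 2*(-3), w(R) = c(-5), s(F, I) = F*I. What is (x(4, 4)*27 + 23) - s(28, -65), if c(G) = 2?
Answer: 3659/2 ≈ 1829.5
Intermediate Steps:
w(R) = 2
x(o, l) = -½ (x(o, l) = (2 + 2*(-3))/8 = (2 - 6)/8 = (⅛)*(-4) = -½)
(x(4, 4)*27 + 23) - s(28, -65) = (-½*27 + 23) - 28*(-65) = (-27/2 + 23) - 1*(-1820) = 19/2 + 1820 = 3659/2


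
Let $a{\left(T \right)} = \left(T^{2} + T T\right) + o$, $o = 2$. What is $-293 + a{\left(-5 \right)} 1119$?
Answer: $57895$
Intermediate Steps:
$a{\left(T \right)} = 2 + 2 T^{2}$ ($a{\left(T \right)} = \left(T^{2} + T T\right) + 2 = \left(T^{2} + T^{2}\right) + 2 = 2 T^{2} + 2 = 2 + 2 T^{2}$)
$-293 + a{\left(-5 \right)} 1119 = -293 + \left(2 + 2 \left(-5\right)^{2}\right) 1119 = -293 + \left(2 + 2 \cdot 25\right) 1119 = -293 + \left(2 + 50\right) 1119 = -293 + 52 \cdot 1119 = -293 + 58188 = 57895$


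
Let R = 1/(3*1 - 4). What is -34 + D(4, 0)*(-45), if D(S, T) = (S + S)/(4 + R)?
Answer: -154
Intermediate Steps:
R = -1 (R = 1/(3 - 4) = 1/(-1) = -1)
D(S, T) = 2*S/3 (D(S, T) = (S + S)/(4 - 1) = (2*S)/3 = (2*S)*(1/3) = 2*S/3)
-34 + D(4, 0)*(-45) = -34 + ((2/3)*4)*(-45) = -34 + (8/3)*(-45) = -34 - 120 = -154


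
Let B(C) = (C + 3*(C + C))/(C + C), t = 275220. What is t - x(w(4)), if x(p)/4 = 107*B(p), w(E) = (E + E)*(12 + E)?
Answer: 273722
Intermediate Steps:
B(C) = 7/2 (B(C) = (C + 3*(2*C))/((2*C)) = (C + 6*C)*(1/(2*C)) = (7*C)*(1/(2*C)) = 7/2)
w(E) = 2*E*(12 + E) (w(E) = (2*E)*(12 + E) = 2*E*(12 + E))
x(p) = 1498 (x(p) = 4*(107*(7/2)) = 4*(749/2) = 1498)
t - x(w(4)) = 275220 - 1*1498 = 275220 - 1498 = 273722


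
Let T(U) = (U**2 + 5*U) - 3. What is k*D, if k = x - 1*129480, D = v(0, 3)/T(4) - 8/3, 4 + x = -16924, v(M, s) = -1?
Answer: 13030312/33 ≈ 3.9486e+5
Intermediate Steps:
T(U) = -3 + U**2 + 5*U
x = -16928 (x = -4 - 16924 = -16928)
D = -89/33 (D = -1/(-3 + 4**2 + 5*4) - 8/3 = -1/(-3 + 16 + 20) - 8*1/3 = -1/33 - 8/3 = -89/33 ≈ -2.6970)
k = -146408 (k = -16928 - 1*129480 = -16928 - 129480 = -146408)
k*D = -146408*(-89/33) = 13030312/33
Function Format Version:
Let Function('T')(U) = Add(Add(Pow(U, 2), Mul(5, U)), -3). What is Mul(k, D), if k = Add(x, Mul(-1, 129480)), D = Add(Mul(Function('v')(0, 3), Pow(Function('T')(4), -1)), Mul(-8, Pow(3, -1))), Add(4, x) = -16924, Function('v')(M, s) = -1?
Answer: Rational(13030312, 33) ≈ 3.9486e+5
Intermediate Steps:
Function('T')(U) = Add(-3, Pow(U, 2), Mul(5, U))
x = -16928 (x = Add(-4, -16924) = -16928)
D = Rational(-89, 33) (D = Add(Mul(-1, Pow(Add(-3, Pow(4, 2), Mul(5, 4)), -1)), Mul(-8, Pow(3, -1))) = Add(Mul(-1, Pow(Add(-3, 16, 20), -1)), Mul(-8, Rational(1, 3))) = Add(Mul(-1, Pow(33, -1)), Rational(-8, 3)) = Add(Mul(-1, Rational(1, 33)), Rational(-8, 3)) = Add(Rational(-1, 33), Rational(-8, 3)) = Rational(-89, 33) ≈ -2.6970)
k = -146408 (k = Add(-16928, Mul(-1, 129480)) = Add(-16928, -129480) = -146408)
Mul(k, D) = Mul(-146408, Rational(-89, 33)) = Rational(13030312, 33)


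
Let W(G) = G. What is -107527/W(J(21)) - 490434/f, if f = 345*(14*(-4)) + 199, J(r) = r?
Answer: -292246379/57363 ≈ -5094.7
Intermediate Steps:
f = -19121 (f = 345*(-56) + 199 = -19320 + 199 = -19121)
-107527/W(J(21)) - 490434/f = -107527/21 - 490434/(-19121) = -107527*1/21 - 490434*(-1/19121) = -15361/3 + 490434/19121 = -292246379/57363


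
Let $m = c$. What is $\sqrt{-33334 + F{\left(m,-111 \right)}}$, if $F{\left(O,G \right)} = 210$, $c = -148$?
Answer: $182 i \approx 182.0 i$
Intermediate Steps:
$m = -148$
$\sqrt{-33334 + F{\left(m,-111 \right)}} = \sqrt{-33334 + 210} = \sqrt{-33124} = 182 i$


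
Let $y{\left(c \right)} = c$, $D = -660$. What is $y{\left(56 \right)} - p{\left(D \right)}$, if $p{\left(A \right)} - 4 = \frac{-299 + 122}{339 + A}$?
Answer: $\frac{5505}{107} \approx 51.449$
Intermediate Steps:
$p{\left(A \right)} = 4 - \frac{177}{339 + A}$ ($p{\left(A \right)} = 4 + \frac{-299 + 122}{339 + A} = 4 - \frac{177}{339 + A}$)
$y{\left(56 \right)} - p{\left(D \right)} = 56 - \frac{1179 + 4 \left(-660\right)}{339 - 660} = 56 - \frac{1179 - 2640}{-321} = 56 - \left(- \frac{1}{321}\right) \left(-1461\right) = 56 - \frac{487}{107} = \frac{5505}{107}$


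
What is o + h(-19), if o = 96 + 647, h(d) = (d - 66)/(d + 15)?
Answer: 3057/4 ≈ 764.25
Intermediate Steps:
h(d) = (-66 + d)/(15 + d)
o = 743
o + h(-19) = 743 + (-66 - 19)/(15 - 19) = 743 - 85/(-4) = 743 - ¼*(-85) = 743 + 85/4 = 3057/4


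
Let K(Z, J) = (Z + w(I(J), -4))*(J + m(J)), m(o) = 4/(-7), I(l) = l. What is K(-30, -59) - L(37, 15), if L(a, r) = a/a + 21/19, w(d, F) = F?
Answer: 269102/133 ≈ 2023.3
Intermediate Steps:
m(o) = -4/7 (m(o) = 4*(-⅐) = -4/7)
L(a, r) = 40/19 (L(a, r) = 1 + 21*(1/19) = 1 + 21/19 = 40/19)
K(Z, J) = (-4 + Z)*(-4/7 + J) (K(Z, J) = (Z - 4)*(J - 4/7) = (-4 + Z)*(-4/7 + J))
K(-30, -59) - L(37, 15) = (16/7 - 4*(-59) - 4/7*(-30) - 59*(-30)) - 1*40/19 = (16/7 + 236 + 120/7 + 1770) - 40/19 = 14178/7 - 40/19 = 269102/133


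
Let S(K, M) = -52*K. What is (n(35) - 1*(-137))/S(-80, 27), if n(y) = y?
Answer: 43/1040 ≈ 0.041346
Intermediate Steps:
(n(35) - 1*(-137))/S(-80, 27) = (35 - 1*(-137))/((-52*(-80))) = (35 + 137)/4160 = 172*(1/4160) = 43/1040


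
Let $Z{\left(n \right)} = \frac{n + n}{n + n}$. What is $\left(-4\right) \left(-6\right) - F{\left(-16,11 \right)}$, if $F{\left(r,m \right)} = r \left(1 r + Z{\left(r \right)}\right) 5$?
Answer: $-1176$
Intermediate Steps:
$Z{\left(n \right)} = 1$ ($Z{\left(n \right)} = \frac{2 n}{2 n} = 2 n \frac{1}{2 n} = 1$)
$F{\left(r,m \right)} = 5 r \left(1 + r\right)$ ($F{\left(r,m \right)} = r \left(1 r + 1\right) 5 = r \left(r + 1\right) 5 = r \left(1 + r\right) 5 = 5 r \left(1 + r\right)$)
$\left(-4\right) \left(-6\right) - F{\left(-16,11 \right)} = \left(-4\right) \left(-6\right) - 5 \left(-16\right) \left(1 - 16\right) = 24 - 5 \left(-16\right) \left(-15\right) = 24 - 1200 = -1176$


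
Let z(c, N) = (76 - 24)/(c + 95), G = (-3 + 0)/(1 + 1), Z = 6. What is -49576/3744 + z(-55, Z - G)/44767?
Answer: -1387102453/104754780 ≈ -13.241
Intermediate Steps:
G = -3/2 ≈ -1.5000
z(c, N) = 52/(95 + c)
-49576/3744 + z(-55, Z - G)/44767 = -49576/3744 + (52/(95 - 55))/44767 = -49576*1/3744 + (52/40)*(1/44767) = -6197/468 + (52*(1/40))*(1/44767) = -6197/468 + (13/10)*(1/44767) = -6197/468 + 13/447670 = -1387102453/104754780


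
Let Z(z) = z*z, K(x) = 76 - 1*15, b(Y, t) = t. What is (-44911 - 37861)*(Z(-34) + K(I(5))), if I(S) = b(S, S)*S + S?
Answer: -100733524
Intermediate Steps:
I(S) = S + S² (I(S) = S*S + S = S² + S = S + S²)
K(x) = 61 (K(x) = 76 - 15 = 61)
Z(z) = z²
(-44911 - 37861)*(Z(-34) + K(I(5))) = (-44911 - 37861)*((-34)² + 61) = -82772*(1156 + 61) = -82772*1217 = -100733524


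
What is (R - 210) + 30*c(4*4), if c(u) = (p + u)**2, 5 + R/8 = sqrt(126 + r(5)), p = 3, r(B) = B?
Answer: 10580 + 8*sqrt(131) ≈ 10672.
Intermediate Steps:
R = -40 + 8*sqrt(131) (R = -40 + 8*sqrt(126 + 5) = -40 + 8*sqrt(131) ≈ 51.564)
c(u) = (3 + u)**2
(R - 210) + 30*c(4*4) = ((-40 + 8*sqrt(131)) - 210) + 30*(3 + 4*4)**2 = (-250 + 8*sqrt(131)) + 30*(3 + 16)**2 = (-250 + 8*sqrt(131)) + 30*19**2 = (-250 + 8*sqrt(131)) + 30*361 = (-250 + 8*sqrt(131)) + 10830 = 10580 + 8*sqrt(131)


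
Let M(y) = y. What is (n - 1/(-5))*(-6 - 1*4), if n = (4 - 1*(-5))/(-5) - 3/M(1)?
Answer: 46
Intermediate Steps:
n = -24/5 (n = (4 - 1*(-5))/(-5) - 3/1 = (4 + 5)*(-⅕) - 3*1 = 9*(-⅕) - 3 = -9/5 - 3 = -24/5 ≈ -4.8000)
(n - 1/(-5))*(-6 - 1*4) = (-24/5 - 1/(-5))*(-6 - 1*4) = (-24/5 - 1*(-⅕))*(-6 - 4) = (-24/5 + ⅕)*(-10) = -23/5*(-10) = 46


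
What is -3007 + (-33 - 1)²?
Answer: -1851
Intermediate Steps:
-3007 + (-33 - 1)² = -3007 + (-34)² = -3007 + 1156 = -1851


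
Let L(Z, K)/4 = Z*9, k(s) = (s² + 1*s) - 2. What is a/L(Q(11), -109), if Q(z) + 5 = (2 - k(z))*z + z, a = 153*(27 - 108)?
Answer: 1377/5608 ≈ 0.24554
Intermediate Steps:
k(s) = -2 + s + s² (k(s) = (s² + s) - 2 = (s + s²) - 2 = -2 + s + s²)
a = -12393 (a = 153*(-81) = -12393)
Q(z) = -5 + z + z*(4 - z - z²) (Q(z) = -5 + ((2 - (-2 + z + z²))*z + z) = -5 + ((2 + (2 - z - z²))*z + z) = -5 + ((4 - z - z²)*z + z) = -5 + (z*(4 - z - z²) + z) = -5 + (z + z*(4 - z - z²)) = -5 + z + z*(4 - z - z²))
L(Z, K) = 36*Z (L(Z, K) = 4*(Z*9) = 4*(9*Z) = 36*Z)
a/L(Q(11), -109) = -12393*1/(36*(-5 - 1*11² - 1*11³ + 5*11)) = -12393*1/(36*(-5 - 1*121 - 1*1331 + 55)) = -12393*1/(36*(-5 - 121 - 1331 + 55)) = -12393/(36*(-1402)) = -12393/(-50472) = -12393*(-1/50472) = 1377/5608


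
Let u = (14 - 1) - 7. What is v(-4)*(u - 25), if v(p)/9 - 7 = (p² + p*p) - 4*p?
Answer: -9405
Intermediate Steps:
u = 6 (u = 13 - 7 = 6)
v(p) = 63 - 36*p + 18*p² (v(p) = 63 + 9*((p² + p*p) - 4*p) = 63 + 9*((p² + p²) - 4*p) = 63 + 9*(2*p² - 4*p) = 63 + 9*(-4*p + 2*p²) = 63 + (-36*p + 18*p²) = 63 - 36*p + 18*p²)
v(-4)*(u - 25) = (63 - 36*(-4) + 18*(-4)²)*(6 - 25) = (63 + 144 + 18*16)*(-19) = (63 + 144 + 288)*(-19) = 495*(-19) = -9405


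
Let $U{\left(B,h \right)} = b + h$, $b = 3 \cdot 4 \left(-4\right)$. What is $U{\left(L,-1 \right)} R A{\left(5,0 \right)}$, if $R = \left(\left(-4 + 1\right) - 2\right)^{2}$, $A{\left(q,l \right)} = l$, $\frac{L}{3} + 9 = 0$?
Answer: $0$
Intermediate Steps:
$L = -27$ ($L = -27 + 3 \cdot 0 = -27 + 0 = -27$)
$b = -48$ ($b = 12 \left(-4\right) = -48$)
$U{\left(B,h \right)} = -48 + h$
$R = 25$ ($R = \left(-3 - 2\right)^{2} = \left(-5\right)^{2} = 25$)
$U{\left(L,-1 \right)} R A{\left(5,0 \right)} = \left(-48 - 1\right) 25 \cdot 0 = \left(-49\right) 25 \cdot 0 = \left(-1225\right) 0 = 0$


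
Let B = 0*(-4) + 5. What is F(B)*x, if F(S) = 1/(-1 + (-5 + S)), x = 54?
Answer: -54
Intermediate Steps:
B = 5 (B = 0 + 5 = 5)
F(S) = 1/(-6 + S)
F(B)*x = 54/(-6 + 5) = 54/(-1) = -1*54 = -54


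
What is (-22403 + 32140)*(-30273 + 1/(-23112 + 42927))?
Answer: -5840831893078/19815 ≈ -2.9477e+8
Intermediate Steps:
(-22403 + 32140)*(-30273 + 1/(-23112 + 42927)) = 9737*(-30273 + 1/19815) = 9737*(-599859494/19815) = -5840831893078/19815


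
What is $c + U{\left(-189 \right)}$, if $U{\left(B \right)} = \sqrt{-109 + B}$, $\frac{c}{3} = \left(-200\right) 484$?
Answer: $-290400 + i \sqrt{298} \approx -2.904 \cdot 10^{5} + 17.263 i$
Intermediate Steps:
$c = -290400$ ($c = 3 \left(\left(-200\right) 484\right) = 3 \left(-96800\right) = -290400$)
$c + U{\left(-189 \right)} = -290400 + \sqrt{-109 - 189} = -290400 + \sqrt{-298} = -290400 + i \sqrt{298}$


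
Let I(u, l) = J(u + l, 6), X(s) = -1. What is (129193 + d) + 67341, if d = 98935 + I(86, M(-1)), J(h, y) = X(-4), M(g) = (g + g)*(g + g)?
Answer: 295468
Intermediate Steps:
M(g) = 4*g**2 (M(g) = (2*g)*(2*g) = 4*g**2)
J(h, y) = -1
I(u, l) = -1
d = 98934 (d = 98935 - 1 = 98934)
(129193 + d) + 67341 = (129193 + 98934) + 67341 = 228127 + 67341 = 295468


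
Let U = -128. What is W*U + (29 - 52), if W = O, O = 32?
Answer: -4119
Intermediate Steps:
W = 32
W*U + (29 - 52) = 32*(-128) + (29 - 52) = -4096 - 23 = -4119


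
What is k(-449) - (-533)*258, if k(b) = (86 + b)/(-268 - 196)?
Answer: 63806859/464 ≈ 1.3751e+5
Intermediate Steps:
k(b) = -43/232 - b/464 (k(b) = (86 + b)/(-464) = (86 + b)*(-1/464) = -43/232 - b/464)
k(-449) - (-533)*258 = (-43/232 - 1/464*(-449)) - (-533)*258 = (-43/232 + 449/464) - 1*(-137514) = 363/464 + 137514 = 63806859/464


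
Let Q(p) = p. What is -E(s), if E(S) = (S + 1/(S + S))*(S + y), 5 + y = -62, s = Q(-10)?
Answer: -15477/20 ≈ -773.85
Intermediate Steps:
s = -10
y = -67 (y = -5 - 62 = -67)
E(S) = (-67 + S)*(S + 1/(2*S)) (E(S) = (S + 1/(S + S))*(S - 67) = (S + 1/(2*S))*(-67 + S) = (-67 + S)*(S + 1/(2*S)))
-E(s) = -(1/2 + (-10)**2 - 67*(-10) - 67/2/(-10)) = -(1/2 + 100 + 670 - 67/2*(-1/10)) = -(1/2 + 100 + 670 + 67/20) = -1*15477/20 = -15477/20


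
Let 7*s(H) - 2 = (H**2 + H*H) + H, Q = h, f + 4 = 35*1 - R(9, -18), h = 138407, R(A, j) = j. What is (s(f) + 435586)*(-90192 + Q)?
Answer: 147246440325/7 ≈ 2.1035e+10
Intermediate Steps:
f = 49 (f = -4 + (35*1 - 1*(-18)) = -4 + (35 + 18) = -4 + 53 = 49)
Q = 138407
s(H) = 2/7 + H/7 + 2*H**2/7 (s(H) = 2/7 + ((H**2 + H*H) + H)/7 = 2/7 + ((H**2 + H**2) + H)/7 = 2/7 + (2*H**2 + H)/7 = 2/7 + (H + 2*H**2)/7 = 2/7 + (H/7 + 2*H**2/7) = 2/7 + H/7 + 2*H**2/7)
(s(f) + 435586)*(-90192 + Q) = ((2/7 + (1/7)*49 + (2/7)*49**2) + 435586)*(-90192 + 138407) = ((2/7 + 7 + (2/7)*2401) + 435586)*48215 = ((2/7 + 7 + 686) + 435586)*48215 = (4853/7 + 435586)*48215 = (3053955/7)*48215 = 147246440325/7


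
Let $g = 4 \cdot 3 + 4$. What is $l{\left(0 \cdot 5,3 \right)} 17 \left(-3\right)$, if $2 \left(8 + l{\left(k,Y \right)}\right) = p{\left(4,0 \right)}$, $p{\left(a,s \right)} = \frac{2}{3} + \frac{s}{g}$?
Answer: $391$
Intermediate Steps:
$g = 16$ ($g = 12 + 4 = 16$)
$p{\left(a,s \right)} = \frac{2}{3} + \frac{s}{16}$
$l{\left(k,Y \right)} = - \frac{23}{3}$ ($l{\left(k,Y \right)} = -8 + \frac{\frac{2}{3} + \frac{1}{16} \cdot 0}{2} = -8 + \frac{\frac{2}{3} + 0}{2} = -8 + \frac{1}{2} \cdot \frac{2}{3} = -8 + \frac{1}{3} = - \frac{23}{3}$)
$l{\left(0 \cdot 5,3 \right)} 17 \left(-3\right) = \left(- \frac{23}{3}\right) 17 \left(-3\right) = \left(- \frac{391}{3}\right) \left(-3\right) = 391$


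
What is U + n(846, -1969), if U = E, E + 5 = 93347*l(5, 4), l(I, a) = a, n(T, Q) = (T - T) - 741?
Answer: 372642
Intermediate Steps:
n(T, Q) = -741 (n(T, Q) = 0 - 741 = -741)
E = 373383 (E = -5 + 93347*4 = -5 + 373388 = 373383)
U = 373383
U + n(846, -1969) = 373383 - 741 = 372642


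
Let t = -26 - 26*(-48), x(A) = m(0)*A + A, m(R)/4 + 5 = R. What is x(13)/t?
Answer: -19/94 ≈ -0.20213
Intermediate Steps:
m(R) = -20 + 4*R
x(A) = -19*A (x(A) = (-20 + 4*0)*A + A = (-20 + 0)*A + A = -20*A + A = -19*A)
t = 1222 (t = -26 + 1248 = 1222)
x(13)/t = -19*13/1222 = -247*1/1222 = -19/94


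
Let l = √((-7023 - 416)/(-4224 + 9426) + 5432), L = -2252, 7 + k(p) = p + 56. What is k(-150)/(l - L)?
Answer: -1183205304/26353713983 + 25755*√2259986/26353713983 ≈ -0.043428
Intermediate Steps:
k(p) = 49 + p (k(p) = -7 + (p + 56) = -7 + (56 + p) = 49 + p)
l = 5*√2259986/102 (l = √(-7439/5202 + 5432) = √(28249825/5202) = 5*√2259986/102 ≈ 73.692)
k(-150)/(l - L) = (49 - 150)/(5*√2259986/102 - 1*(-2252)) = -101/(5*√2259986/102 + 2252) = -101/(2252 + 5*√2259986/102)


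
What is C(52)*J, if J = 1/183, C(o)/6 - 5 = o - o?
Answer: 10/61 ≈ 0.16393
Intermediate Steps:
C(o) = 30 (C(o) = 30 + 6*(o - o) = 30 + 6*0 = 30 + 0 = 30)
J = 1/183 ≈ 0.0054645
C(52)*J = 30*(1/183) = 10/61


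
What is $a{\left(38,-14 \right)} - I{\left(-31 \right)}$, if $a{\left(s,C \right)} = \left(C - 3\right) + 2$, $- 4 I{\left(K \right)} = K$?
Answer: $- \frac{91}{4} \approx -22.75$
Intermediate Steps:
$I{\left(K \right)} = - \frac{K}{4}$
$a{\left(s,C \right)} = -1 + C$ ($a{\left(s,C \right)} = \left(-3 + C\right) + 2 = -1 + C$)
$a{\left(38,-14 \right)} - I{\left(-31 \right)} = \left(-1 - 14\right) - \left(- \frac{1}{4}\right) \left(-31\right) = -15 - \frac{31}{4} = - \frac{91}{4}$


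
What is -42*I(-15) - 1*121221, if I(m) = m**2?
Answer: -130671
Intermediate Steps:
-42*I(-15) - 1*121221 = -42*(-15)**2 - 1*121221 = -42*225 - 121221 = -9450 - 121221 = -130671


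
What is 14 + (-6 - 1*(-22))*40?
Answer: 654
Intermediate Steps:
14 + (-6 - 1*(-22))*40 = 14 + (-6 + 22)*40 = 14 + 16*40 = 14 + 640 = 654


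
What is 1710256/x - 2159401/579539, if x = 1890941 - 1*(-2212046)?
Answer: -7868834178803/2377840982993 ≈ -3.3092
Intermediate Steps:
x = 4102987 (x = 1890941 + 2212046 = 4102987)
1710256/x - 2159401/579539 = 1710256/4102987 - 2159401/579539 = -7868834178803/2377840982993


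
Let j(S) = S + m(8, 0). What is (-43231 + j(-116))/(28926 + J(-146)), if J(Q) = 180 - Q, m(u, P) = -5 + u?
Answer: -10836/7313 ≈ -1.4817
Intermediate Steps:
j(S) = 3 + S (j(S) = S + (-5 + 8) = S + 3 = 3 + S)
(-43231 + j(-116))/(28926 + J(-146)) = (-43231 + (3 - 116))/(28926 + (180 - 1*(-146))) = (-43231 - 113)/(28926 + (180 + 146)) = -43344/(28926 + 326) = -43344/29252 = -43344*1/29252 = -10836/7313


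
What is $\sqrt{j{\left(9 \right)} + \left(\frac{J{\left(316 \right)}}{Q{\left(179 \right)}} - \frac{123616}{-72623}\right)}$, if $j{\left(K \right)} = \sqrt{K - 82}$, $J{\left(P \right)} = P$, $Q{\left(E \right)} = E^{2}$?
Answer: $\frac{\sqrt{289310360172252 + 168987442233289 i \sqrt{73}}}{12999517} \approx 2.2832 + 1.8711 i$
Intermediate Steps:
$j{\left(K \right)} = \sqrt{-82 + K}$
$\sqrt{j{\left(9 \right)} + \left(\frac{J{\left(316 \right)}}{Q{\left(179 \right)}} - \frac{123616}{-72623}\right)} = \sqrt{\sqrt{-82 + 9} + \left(\frac{316}{179^{2}} - \frac{123616}{-72623}\right)} = \sqrt{\sqrt{-73} + \left(\frac{316}{32041} - - \frac{123616}{72623}\right)} = \sqrt{i \sqrt{73} + \left(316 \cdot \frac{1}{32041} + \frac{123616}{72623}\right)} = \sqrt{i \sqrt{73} + \left(\frac{316}{32041} + \frac{123616}{72623}\right)} = \sqrt{i \sqrt{73} + \frac{3983729124}{2326913543}} = \sqrt{\frac{3983729124}{2326913543} + i \sqrt{73}}$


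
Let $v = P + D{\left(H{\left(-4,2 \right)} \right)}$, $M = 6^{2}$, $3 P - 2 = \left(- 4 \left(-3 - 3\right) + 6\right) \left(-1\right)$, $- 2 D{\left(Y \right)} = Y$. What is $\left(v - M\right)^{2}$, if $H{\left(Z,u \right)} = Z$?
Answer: $\frac{16900}{9} \approx 1877.8$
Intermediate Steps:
$D{\left(Y \right)} = - \frac{Y}{2}$
$P = - \frac{28}{3}$ ($P = \frac{2}{3} + \frac{\left(- 4 \left(-3 - 3\right) + 6\right) \left(-1\right)}{3} = \frac{2}{3} + \frac{\left(\left(-4\right) \left(-6\right) + 6\right) \left(-1\right)}{3} = \frac{2}{3} + \frac{\left(24 + 6\right) \left(-1\right)}{3} = \frac{2}{3} + \frac{30 \left(-1\right)}{3} = \frac{2}{3} + \frac{1}{3} \left(-30\right) = \frac{2}{3} - 10 = - \frac{28}{3} \approx -9.3333$)
$M = 36$
$v = - \frac{22}{3}$ ($v = - \frac{28}{3} - -2 = - \frac{28}{3} + 2 = - \frac{22}{3} \approx -7.3333$)
$\left(v - M\right)^{2} = \left(- \frac{22}{3} - 36\right)^{2} = \left(- \frac{130}{3}\right)^{2} = \frac{16900}{9}$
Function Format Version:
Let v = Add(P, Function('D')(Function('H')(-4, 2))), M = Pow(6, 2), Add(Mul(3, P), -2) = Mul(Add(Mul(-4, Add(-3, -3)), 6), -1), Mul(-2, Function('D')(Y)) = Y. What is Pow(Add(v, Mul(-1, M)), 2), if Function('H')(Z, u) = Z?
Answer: Rational(16900, 9) ≈ 1877.8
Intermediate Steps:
Function('D')(Y) = Mul(Rational(-1, 2), Y)
P = Rational(-28, 3) (P = Add(Rational(2, 3), Mul(Rational(1, 3), Mul(Add(Mul(-4, Add(-3, -3)), 6), -1))) = Add(Rational(2, 3), Mul(Rational(1, 3), Mul(Add(Mul(-4, -6), 6), -1))) = Add(Rational(2, 3), Mul(Rational(1, 3), Mul(Add(24, 6), -1))) = Add(Rational(2, 3), Mul(Rational(1, 3), Mul(30, -1))) = Add(Rational(2, 3), Mul(Rational(1, 3), -30)) = Add(Rational(2, 3), -10) = Rational(-28, 3) ≈ -9.3333)
M = 36
v = Rational(-22, 3) (v = Add(Rational(-28, 3), Mul(Rational(-1, 2), -4)) = Add(Rational(-28, 3), 2) = Rational(-22, 3) ≈ -7.3333)
Pow(Add(v, Mul(-1, M)), 2) = Pow(Add(Rational(-22, 3), Mul(-1, 36)), 2) = Pow(Add(Rational(-22, 3), -36), 2) = Pow(Rational(-130, 3), 2) = Rational(16900, 9)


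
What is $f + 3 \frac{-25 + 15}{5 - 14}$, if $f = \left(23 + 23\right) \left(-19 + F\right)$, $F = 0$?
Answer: $- \frac{2612}{3} \approx -870.67$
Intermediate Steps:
$f = -874$ ($f = \left(23 + 23\right) \left(-19 + 0\right) = 46 \left(-19\right) = -874$)
$f + 3 \frac{-25 + 15}{5 - 14} = -874 + 3 \frac{-25 + 15}{5 - 14} = -874 + 3 \left(- \frac{10}{-9}\right) = -874 + 3 \left(\left(-10\right) \left(- \frac{1}{9}\right)\right) = -874 + 3 \cdot \frac{10}{9} = -874 + \frac{10}{3} = - \frac{2612}{3}$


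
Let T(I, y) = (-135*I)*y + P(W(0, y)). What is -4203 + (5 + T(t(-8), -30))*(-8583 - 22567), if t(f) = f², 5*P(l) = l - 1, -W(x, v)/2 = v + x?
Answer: -8074607523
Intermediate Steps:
W(x, v) = -2*v - 2*x (W(x, v) = -2*(v + x) = -2*v - 2*x)
P(l) = -⅕ + l/5 (P(l) = (l - 1)/5 = (-1 + l)/5 = -⅕ + l/5)
T(I, y) = -⅕ - 2*y/5 - 135*I*y (T(I, y) = (-135*I)*y + (-⅕ + (-2*y - 2*0)/5) = -135*I*y + (-⅕ + (-2*y + 0)/5) = -135*I*y + (-⅕ + (-2*y)/5) = -135*I*y + (-⅕ - 2*y/5) = -⅕ - 2*y/5 - 135*I*y)
-4203 + (5 + T(t(-8), -30))*(-8583 - 22567) = -4203 + (5 + (-⅕ - ⅖*(-30) - 135*(-8)²*(-30)))*(-8583 - 22567) = -4203 + (5 + (-⅕ + 12 - 135*64*(-30)))*(-31150) = -4203 + (5 + (-⅕ + 12 + 259200))*(-31150) = -4203 + (5 + 1296059/5)*(-31150) = -4203 + (1296084/5)*(-31150) = -4203 - 8074603320 = -8074607523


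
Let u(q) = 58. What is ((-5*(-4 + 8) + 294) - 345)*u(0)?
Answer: -4118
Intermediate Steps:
((-5*(-4 + 8) + 294) - 345)*u(0) = ((-5*(-4 + 8) + 294) - 345)*58 = ((-5*4 + 294) - 345)*58 = ((-20 + 294) - 345)*58 = (274 - 345)*58 = -71*58 = -4118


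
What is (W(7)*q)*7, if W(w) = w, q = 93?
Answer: 4557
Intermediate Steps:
(W(7)*q)*7 = (7*93)*7 = 651*7 = 4557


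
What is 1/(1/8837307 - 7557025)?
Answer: -8837307/66783749931674 ≈ -1.3233e-7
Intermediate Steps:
1/(1/8837307 - 7557025) = 1/(-66783749931674/8837307) = -8837307/66783749931674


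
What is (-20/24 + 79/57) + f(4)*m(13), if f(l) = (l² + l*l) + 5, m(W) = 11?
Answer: 15487/38 ≈ 407.55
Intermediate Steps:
f(l) = 5 + 2*l² (f(l) = (l² + l²) + 5 = 2*l² + 5 = 5 + 2*l²)
(-20/24 + 79/57) + f(4)*m(13) = (-20/24 + 79/57) + (5 + 2*4²)*11 = (-20*1/24 + 79*(1/57)) + (5 + 2*16)*11 = (-⅚ + 79/57) + (5 + 32)*11 = 21/38 + 37*11 = 21/38 + 407 = 15487/38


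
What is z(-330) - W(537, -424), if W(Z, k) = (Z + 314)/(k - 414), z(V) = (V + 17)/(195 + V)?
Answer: 377179/113130 ≈ 3.3340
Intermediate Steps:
z(V) = (17 + V)/(195 + V)
W(Z, k) = (314 + Z)/(-414 + k)
z(-330) - W(537, -424) = (17 - 330)/(195 - 330) - (314 + 537)/(-414 - 424) = -313/(-135) - 851/(-838) = -1/135*(-313) - (-1)*851/838 = 313/135 - 1*(-851/838) = 313/135 + 851/838 = 377179/113130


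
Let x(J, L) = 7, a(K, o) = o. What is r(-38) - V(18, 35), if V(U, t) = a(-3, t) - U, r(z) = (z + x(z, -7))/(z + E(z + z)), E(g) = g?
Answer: -1907/114 ≈ -16.728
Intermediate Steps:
r(z) = (7 + z)/(3*z) (r(z) = (z + 7)/(z + (z + z)) = (7 + z)/(z + 2*z) = (7 + z)/((3*z)) = (7 + z)*(1/(3*z)) = (7 + z)/(3*z))
V(U, t) = t - U
r(-38) - V(18, 35) = (⅓)*(7 - 38)/(-38) - (35 - 1*18) = (⅓)*(-1/38)*(-31) - (35 - 18) = 31/114 - 1*17 = 31/114 - 17 = -1907/114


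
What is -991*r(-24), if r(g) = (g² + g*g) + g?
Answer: -1117848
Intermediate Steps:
r(g) = g + 2*g² (r(g) = (g² + g²) + g = 2*g² + g = g + 2*g²)
-991*r(-24) = -(-23784)*(1 + 2*(-24)) = -(-23784)*(1 - 48) = -(-23784)*(-47) = -991*1128 = -1117848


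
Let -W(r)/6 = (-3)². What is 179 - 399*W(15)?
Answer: 21725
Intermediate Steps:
W(r) = -54 (W(r) = -6*(-3)² = -6*9 = -54)
179 - 399*W(15) = 179 - 399*(-54) = 179 + 21546 = 21725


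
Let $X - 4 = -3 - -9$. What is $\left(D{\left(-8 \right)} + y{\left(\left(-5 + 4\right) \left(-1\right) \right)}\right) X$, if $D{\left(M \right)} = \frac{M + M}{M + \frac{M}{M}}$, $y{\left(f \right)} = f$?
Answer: $\frac{230}{7} \approx 32.857$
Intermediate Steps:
$X = 10$ ($X = 4 - -6 = 4 + \left(-3 + 9\right) = 4 + 6 = 10$)
$D{\left(M \right)} = \frac{2 M}{1 + M}$ ($D{\left(M \right)} = \frac{2 M}{M + 1} = \frac{2 M}{1 + M}$)
$\left(D{\left(-8 \right)} + y{\left(\left(-5 + 4\right) \left(-1\right) \right)}\right) X = \left(2 \left(-8\right) \frac{1}{1 - 8} + \left(-5 + 4\right) \left(-1\right)\right) 10 = \left(2 \left(-8\right) \frac{1}{-7} - -1\right) 10 = \left(2 \left(-8\right) \left(- \frac{1}{7}\right) + 1\right) 10 = \left(\frac{16}{7} + 1\right) 10 = \frac{23}{7} \cdot 10 = \frac{230}{7}$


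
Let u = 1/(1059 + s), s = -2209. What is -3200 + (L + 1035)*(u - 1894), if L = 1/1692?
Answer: -3820562771321/1945800 ≈ -1.9635e+6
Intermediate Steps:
L = 1/1692 ≈ 0.00059102
u = -1/1150 (u = 1/(1059 - 2209) = 1/(-1150) = -1/1150 ≈ -0.00086956)
-3200 + (L + 1035)*(u - 1894) = -3200 + (1/1692 + 1035)*(-1/1150 - 1894) = -3200 + (1751221/1692)*(-2178101/1150) = -3200 - 3814336211321/1945800 = -3820562771321/1945800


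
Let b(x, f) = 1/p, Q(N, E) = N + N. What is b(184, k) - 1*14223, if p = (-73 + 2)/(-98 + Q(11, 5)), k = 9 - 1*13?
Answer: -1009757/71 ≈ -14222.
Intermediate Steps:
Q(N, E) = 2*N
k = -4 (k = 9 - 13 = -4)
p = 71/76 (p = (-73 + 2)/(-98 + 2*11) = -71/(-98 + 22) = -71/(-76) = -71*(-1/76) = 71/76 ≈ 0.93421)
b(x, f) = 76/71 (b(x, f) = 1/(71/76) = 76/71)
b(184, k) - 1*14223 = 76/71 - 1*14223 = 76/71 - 14223 = -1009757/71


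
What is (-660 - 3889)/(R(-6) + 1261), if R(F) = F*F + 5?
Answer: -4549/1302 ≈ -3.4939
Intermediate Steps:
R(F) = 5 + F² (R(F) = F² + 5 = 5 + F²)
(-660 - 3889)/(R(-6) + 1261) = (-660 - 3889)/((5 + (-6)²) + 1261) = -4549/((5 + 36) + 1261) = -4549/(41 + 1261) = -4549/1302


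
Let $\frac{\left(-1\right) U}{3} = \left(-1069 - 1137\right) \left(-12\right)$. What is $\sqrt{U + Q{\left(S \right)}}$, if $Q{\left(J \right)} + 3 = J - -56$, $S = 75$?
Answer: $2 i \sqrt{19822} \approx 281.58 i$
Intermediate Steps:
$U = -79416$ ($U = - 3 \left(-1069 - 1137\right) \left(-12\right) = - 3 \left(\left(-2206\right) \left(-12\right)\right) = \left(-3\right) 26472 = -79416$)
$Q{\left(J \right)} = 53 + J$ ($Q{\left(J \right)} = -3 + \left(J - -56\right) = -3 + \left(J + 56\right) = -3 + \left(56 + J\right) = 53 + J$)
$\sqrt{U + Q{\left(S \right)}} = \sqrt{-79416 + \left(53 + 75\right)} = \sqrt{-79416 + 128} = \sqrt{-79288} = 2 i \sqrt{19822}$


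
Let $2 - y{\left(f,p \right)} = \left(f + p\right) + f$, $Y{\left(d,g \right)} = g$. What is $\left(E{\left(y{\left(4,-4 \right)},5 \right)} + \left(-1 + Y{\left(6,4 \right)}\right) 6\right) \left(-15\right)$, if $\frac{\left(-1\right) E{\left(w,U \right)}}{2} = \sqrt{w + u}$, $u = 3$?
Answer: $-240$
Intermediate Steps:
$y{\left(f,p \right)} = 2 - p - 2 f$ ($y{\left(f,p \right)} = 2 - \left(\left(f + p\right) + f\right) = 2 - \left(p + 2 f\right) = 2 - p - 2 f$)
$E{\left(w,U \right)} = - 2 \sqrt{3 + w}$ ($E{\left(w,U \right)} = - 2 \sqrt{w + 3} = - 2 \sqrt{3 + w}$)
$\left(E{\left(y{\left(4,-4 \right)},5 \right)} + \left(-1 + Y{\left(6,4 \right)}\right) 6\right) \left(-15\right) = \left(- 2 \sqrt{3 - 2} + \left(-1 + 4\right) 6\right) \left(-15\right) = \left(- 2 \sqrt{3 + \left(2 + 4 - 8\right)} + 3 \cdot 6\right) \left(-15\right) = \left(- 2 \sqrt{3 - 2} + 18\right) \left(-15\right) = \left(- 2 \sqrt{1} + 18\right) \left(-15\right) = \left(\left(-2\right) 1 + 18\right) \left(-15\right) = \left(-2 + 18\right) \left(-15\right) = 16 \left(-15\right) = -240$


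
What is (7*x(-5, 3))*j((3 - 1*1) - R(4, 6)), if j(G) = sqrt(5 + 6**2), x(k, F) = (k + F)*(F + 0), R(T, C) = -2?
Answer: -42*sqrt(41) ≈ -268.93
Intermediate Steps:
x(k, F) = F*(F + k) (x(k, F) = (F + k)*F = F*(F + k))
j(G) = sqrt(41) (j(G) = sqrt(5 + 36) = sqrt(41))
(7*x(-5, 3))*j((3 - 1*1) - R(4, 6)) = (7*(3*(3 - 5)))*sqrt(41) = (7*(3*(-2)))*sqrt(41) = (7*(-6))*sqrt(41) = -42*sqrt(41)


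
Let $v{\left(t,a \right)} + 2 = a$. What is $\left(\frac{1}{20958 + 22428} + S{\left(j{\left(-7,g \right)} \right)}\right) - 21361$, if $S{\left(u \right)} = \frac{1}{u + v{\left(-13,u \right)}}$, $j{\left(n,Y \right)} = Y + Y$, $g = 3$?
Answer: $- \frac{2316910016}{108465} \approx -21361.0$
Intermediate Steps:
$v{\left(t,a \right)} = -2 + a$
$j{\left(n,Y \right)} = 2 Y$
$S{\left(u \right)} = \frac{1}{-2 + 2 u}$ ($S{\left(u \right)} = \frac{1}{u + \left(-2 + u\right)} = \frac{1}{-2 + 2 u}$)
$\left(\frac{1}{20958 + 22428} + S{\left(j{\left(-7,g \right)} \right)}\right) - 21361 = \left(\frac{1}{20958 + 22428} + \frac{1}{2 \left(-1 + 2 \cdot 3\right)}\right) - 21361 = \left(\frac{1}{43386} + \frac{1}{2 \left(-1 + 6\right)}\right) - 21361 = \left(\frac{1}{43386} + \frac{1}{2 \cdot 5}\right) - 21361 = \left(\frac{1}{43386} + \frac{1}{2} \cdot \frac{1}{5}\right) - 21361 = \left(\frac{1}{43386} + \frac{1}{10}\right) - 21361 = \frac{10849}{108465} - 21361 = - \frac{2316910016}{108465}$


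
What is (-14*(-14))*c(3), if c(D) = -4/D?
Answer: -784/3 ≈ -261.33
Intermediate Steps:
(-14*(-14))*c(3) = (-14*(-14))*(-4/3) = 196*(-4*⅓) = 196*(-4/3) = -784/3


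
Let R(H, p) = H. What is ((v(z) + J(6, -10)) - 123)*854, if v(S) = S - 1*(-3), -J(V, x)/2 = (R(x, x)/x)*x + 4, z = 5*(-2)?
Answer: -100772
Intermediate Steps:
z = -10
J(V, x) = -8 - 2*x (J(V, x) = -2*((x/x)*x + 4) = -2*(1*x + 4) = -2*(x + 4) = -2*(4 + x) = -8 - 2*x)
v(S) = 3 + S (v(S) = S + 3 = 3 + S)
((v(z) + J(6, -10)) - 123)*854 = (((3 - 10) + (-8 - 2*(-10))) - 123)*854 = ((-7 + (-8 + 20)) - 123)*854 = ((-7 + 12) - 123)*854 = (5 - 123)*854 = -118*854 = -100772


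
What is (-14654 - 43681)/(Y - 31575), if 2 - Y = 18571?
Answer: 58335/50144 ≈ 1.1633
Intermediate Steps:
Y = -18569 (Y = 2 - 1*18571 = 2 - 18571 = -18569)
(-14654 - 43681)/(Y - 31575) = (-14654 - 43681)/(-18569 - 31575) = -58335/(-50144) = -58335*(-1/50144) = 58335/50144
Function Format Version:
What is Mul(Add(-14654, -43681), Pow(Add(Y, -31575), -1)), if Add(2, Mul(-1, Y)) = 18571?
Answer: Rational(58335, 50144) ≈ 1.1633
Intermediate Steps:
Y = -18569 (Y = Add(2, Mul(-1, 18571)) = Add(2, -18571) = -18569)
Mul(Add(-14654, -43681), Pow(Add(Y, -31575), -1)) = Mul(Add(-14654, -43681), Pow(Add(-18569, -31575), -1)) = Mul(-58335, Pow(-50144, -1)) = Mul(-58335, Rational(-1, 50144)) = Rational(58335, 50144)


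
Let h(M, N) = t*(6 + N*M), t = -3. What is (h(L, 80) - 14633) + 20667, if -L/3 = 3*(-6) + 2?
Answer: -5504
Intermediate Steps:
L = 48 (L = -3*(3*(-6) + 2) = -3*(-18 + 2) = -3*(-16) = 48)
h(M, N) = -18 - 3*M*N (h(M, N) = -3*(6 + N*M) = -3*(6 + M*N) = -18 - 3*M*N)
(h(L, 80) - 14633) + 20667 = ((-18 - 3*48*80) - 14633) + 20667 = ((-18 - 11520) - 14633) + 20667 = (-11538 - 14633) + 20667 = -26171 + 20667 = -5504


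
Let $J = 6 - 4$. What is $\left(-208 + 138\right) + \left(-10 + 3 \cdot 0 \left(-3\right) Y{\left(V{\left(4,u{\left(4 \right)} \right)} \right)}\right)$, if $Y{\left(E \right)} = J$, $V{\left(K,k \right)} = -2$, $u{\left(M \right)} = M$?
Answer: $-80$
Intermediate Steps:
$J = 2$
$Y{\left(E \right)} = 2$
$\left(-208 + 138\right) + \left(-10 + 3 \cdot 0 \left(-3\right) Y{\left(V{\left(4,u{\left(4 \right)} \right)} \right)}\right) = \left(-208 + 138\right) - \left(10 - 3 \cdot 0 \left(-3\right) 2\right) = -70 - \left(10 - 0 \left(-3\right) 2\right) = -70 + \left(-10 + 0 \cdot 2\right) = -70 + \left(-10 + 0\right) = -70 - 10 = -80$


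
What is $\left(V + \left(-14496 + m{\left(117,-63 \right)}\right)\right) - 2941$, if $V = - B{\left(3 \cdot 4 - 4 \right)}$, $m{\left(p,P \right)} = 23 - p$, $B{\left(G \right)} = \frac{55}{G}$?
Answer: $- \frac{140303}{8} \approx -17538.0$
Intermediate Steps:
$V = - \frac{55}{8}$ ($V = - \frac{55}{3 \cdot 4 - 4} = - \frac{55}{12 - 4} = - \frac{55}{8} \approx -6.875$)
$\left(V + \left(-14496 + m{\left(117,-63 \right)}\right)\right) - 2941 = \left(- \frac{55}{8} + \left(-14496 + \left(23 - 117\right)\right)\right) - 2941 = \left(- \frac{55}{8} - 14590\right) - 2941 = - \frac{116775}{8} - 2941 = - \frac{140303}{8}$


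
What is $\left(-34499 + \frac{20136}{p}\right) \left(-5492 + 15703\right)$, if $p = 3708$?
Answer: $- \frac{108834076243}{309} \approx -3.5221 \cdot 10^{8}$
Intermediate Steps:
$\left(-34499 + \frac{20136}{p}\right) \left(-5492 + 15703\right) = \left(-34499 + \frac{20136}{3708}\right) \left(-5492 + 15703\right) = \left(-34499 + 20136 \cdot \frac{1}{3708}\right) 10211 = \left(-34499 + \frac{1678}{309}\right) 10211 = \left(- \frac{10658513}{309}\right) 10211 = - \frac{108834076243}{309}$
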